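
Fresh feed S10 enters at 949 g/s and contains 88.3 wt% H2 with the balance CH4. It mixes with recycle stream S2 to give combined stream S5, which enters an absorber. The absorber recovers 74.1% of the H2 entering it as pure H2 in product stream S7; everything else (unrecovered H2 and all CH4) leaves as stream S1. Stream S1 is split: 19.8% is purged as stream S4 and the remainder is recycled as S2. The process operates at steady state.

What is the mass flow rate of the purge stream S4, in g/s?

165.3 g/s

CH4 enters only via S10 and leaves only via the purge: 949×0.117 = 0.198×(CH4 in S1), and the absorber passes all CH4, so CH4 in S5 = CH4 in S1 = 560.77 g/s.
H2 in S5: m_A = 949×0.883 + (1−0.198)·(1−0.741)·m_A, so m_A = 837.97/0.7923 = 1057.7 g/s.
S1 = (1−0.741)×1057.7 + 560.77 = 834.71 g/s.
Purge S4 = 0.198×834.71 = 165.27 g/s.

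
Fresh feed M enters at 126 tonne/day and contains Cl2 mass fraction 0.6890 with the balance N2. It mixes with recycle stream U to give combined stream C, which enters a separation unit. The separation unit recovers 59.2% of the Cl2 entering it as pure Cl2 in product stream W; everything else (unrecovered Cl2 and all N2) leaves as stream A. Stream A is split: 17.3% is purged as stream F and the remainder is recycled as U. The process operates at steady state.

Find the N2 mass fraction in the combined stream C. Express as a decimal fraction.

0.6335

N2 enters only via M and leaves only via the purge: 126×0.311 = 0.173×(N2 in A), and the separation unit passes all N2, so N2 in C = N2 in A = 226.51 tonne/day.
Cl2 in C: m_A = 126×0.689 + (1−0.173)·(1−0.592)·m_A, so m_A = 86.814/0.6626 = 131.02 tonne/day.
C = 131.02 + 226.51 = 357.53 tonne/day.
N2 fraction in C = 226.51/357.53 = 0.6335.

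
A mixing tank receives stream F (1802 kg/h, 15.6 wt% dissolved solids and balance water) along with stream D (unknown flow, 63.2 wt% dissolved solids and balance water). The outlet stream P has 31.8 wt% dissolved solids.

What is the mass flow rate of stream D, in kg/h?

929.7 kg/h

Let D be the unknown flow. Total out = 1802 + D.
dissolved solids balance: 281.11 + 0.632·D = 0.318·(1802 + D)
(0.632 − 0.318)·D = 0.318×1802 − 281.11 = 291.92
D = 291.92 / 0.314 = 929.69 kg/h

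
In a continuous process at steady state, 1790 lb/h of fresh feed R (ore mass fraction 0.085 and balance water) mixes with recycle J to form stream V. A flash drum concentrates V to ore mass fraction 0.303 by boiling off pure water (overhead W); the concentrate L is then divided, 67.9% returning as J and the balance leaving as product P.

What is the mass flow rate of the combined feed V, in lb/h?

Overall ore balance (none leaves overhead): ore in fresh feed = ore in product, i.e. 1790×0.085 = (1−0.679)·L·0.303.
L = 152.15/(0.303×0.321) = 1564.3 lb/h.
Recycle J = 0.679×1564.3 = 1062.2 lb/h.
Combined feed V = 1790 + 1062.2 = 2852.2 lb/h.

2852 lb/h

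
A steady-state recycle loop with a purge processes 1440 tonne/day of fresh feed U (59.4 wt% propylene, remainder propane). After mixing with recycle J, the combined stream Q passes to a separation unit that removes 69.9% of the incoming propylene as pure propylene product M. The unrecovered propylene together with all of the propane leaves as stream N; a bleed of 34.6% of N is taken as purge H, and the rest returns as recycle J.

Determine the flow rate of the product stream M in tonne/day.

propylene in Q: m_A = 1440×0.594 + (1−0.346)·(1−0.699)·m_A, so m_A = 855.36/0.8031 = 1065 tonne/day.
Product M = 0.699×1065 = 744.44 tonne/day.

744.4 tonne/day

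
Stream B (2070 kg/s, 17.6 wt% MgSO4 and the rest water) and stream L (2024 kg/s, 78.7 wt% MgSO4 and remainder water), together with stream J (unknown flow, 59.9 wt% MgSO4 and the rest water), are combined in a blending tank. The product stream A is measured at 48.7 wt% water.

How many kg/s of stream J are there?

1663 kg/s

Let J be the unknown flow. Total out = 4094 + J.
water balance: 2136.8 + 0.401·J = 0.487·(4094 + J)
(0.401 − 0.487)·J = 0.487×4094 − 2136.8 = -143.01
J = -143.01 / -0.086 = 1663 kg/s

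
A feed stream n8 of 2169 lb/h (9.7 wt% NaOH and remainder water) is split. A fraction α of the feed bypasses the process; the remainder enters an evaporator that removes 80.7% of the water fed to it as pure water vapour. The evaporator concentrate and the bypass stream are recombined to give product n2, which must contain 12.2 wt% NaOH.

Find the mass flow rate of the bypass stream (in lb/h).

1559 lb/h

All 2169×0.097 = 210.39 lb/h of NaOH reaches n2, so n2 = 210.39/0.122 = 1724.5 lb/h and vapour = 444.47 lb/h.
The evaporator receives (1−α)·2169 of feed at 0.903 water and removes 0.807 of that water:
0.807×0.903×(1−α)×2169 = 444.47
(1−α) = 444.47/1580.6 = 0.2812;  α = 0.7188.
Bypass flow = 0.7188×2169 = 1559.1 lb/h.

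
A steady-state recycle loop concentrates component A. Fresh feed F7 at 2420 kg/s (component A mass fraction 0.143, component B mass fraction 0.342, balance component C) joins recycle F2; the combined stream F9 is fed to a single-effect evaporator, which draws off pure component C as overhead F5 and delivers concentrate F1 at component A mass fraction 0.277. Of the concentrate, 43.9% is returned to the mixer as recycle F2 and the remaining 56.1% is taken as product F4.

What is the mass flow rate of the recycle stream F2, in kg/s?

Overall component A balance (none leaves overhead): component A in fresh feed = component A in product, i.e. 2420×0.143 = (1−0.439)·F1·0.277.
F1 = 346.06/(0.277×0.561) = 2226.9 kg/s.
Recycle F2 = 0.439×2226.9 = 977.63 kg/s.

977.6 kg/s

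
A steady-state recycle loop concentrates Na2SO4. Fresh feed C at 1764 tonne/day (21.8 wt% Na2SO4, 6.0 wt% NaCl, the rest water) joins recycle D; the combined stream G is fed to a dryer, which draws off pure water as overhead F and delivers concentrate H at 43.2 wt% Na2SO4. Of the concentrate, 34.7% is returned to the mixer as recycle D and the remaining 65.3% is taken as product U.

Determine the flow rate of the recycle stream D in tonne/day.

Overall Na2SO4 balance (none leaves overhead): Na2SO4 in fresh feed = Na2SO4 in product, i.e. 1764×0.218 = (1−0.347)·H·0.432.
H = 384.55/(0.432×0.653) = 1363.2 tonne/day.
Recycle D = 0.347×1363.2 = 473.03 tonne/day.

473 tonne/day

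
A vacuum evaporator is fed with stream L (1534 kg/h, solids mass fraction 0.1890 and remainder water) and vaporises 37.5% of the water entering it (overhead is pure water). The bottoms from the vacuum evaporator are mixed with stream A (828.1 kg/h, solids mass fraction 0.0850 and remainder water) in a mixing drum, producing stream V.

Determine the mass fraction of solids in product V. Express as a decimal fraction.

0.1901

Vapour removed = 0.375×0.811×1534 = 466.53 kg/h; concentrate = 1067.5 kg/h.
solids reaching the mixer = 289.93 (from concentrate) + 828.1×0.085 = 360.31 kg/h.
Product flow = 1067.5 + 828.1 = 1895.6 kg/h; solids fraction = 0.1901.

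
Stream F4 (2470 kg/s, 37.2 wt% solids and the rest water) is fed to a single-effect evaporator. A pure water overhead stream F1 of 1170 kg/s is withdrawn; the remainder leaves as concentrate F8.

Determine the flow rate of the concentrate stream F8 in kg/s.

1300 kg/s

Concentrate = 2470 − 1170 = 1300 kg/s.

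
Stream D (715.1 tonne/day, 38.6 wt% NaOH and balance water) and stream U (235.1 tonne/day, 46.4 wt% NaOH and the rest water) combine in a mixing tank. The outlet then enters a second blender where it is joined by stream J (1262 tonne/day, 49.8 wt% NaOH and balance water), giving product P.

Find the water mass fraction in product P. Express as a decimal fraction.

Overall, product flow = 2212.2 tonne/day.
water in = 715.1×0.614 + 235.1×0.536 + 1262×0.502 = 1198.6 tonne/day.
water fraction in P = 0.5418.

0.5418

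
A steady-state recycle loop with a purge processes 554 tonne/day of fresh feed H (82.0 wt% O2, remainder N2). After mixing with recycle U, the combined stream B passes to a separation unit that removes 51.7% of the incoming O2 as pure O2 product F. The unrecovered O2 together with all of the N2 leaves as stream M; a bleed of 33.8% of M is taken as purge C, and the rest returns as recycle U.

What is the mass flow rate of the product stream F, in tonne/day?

O2 in B: m_A = 554×0.820 + (1−0.338)·(1−0.517)·m_A, so m_A = 454.28/0.6803 = 667.81 tonne/day.
Product F = 0.517×667.81 = 345.26 tonne/day.

345.3 tonne/day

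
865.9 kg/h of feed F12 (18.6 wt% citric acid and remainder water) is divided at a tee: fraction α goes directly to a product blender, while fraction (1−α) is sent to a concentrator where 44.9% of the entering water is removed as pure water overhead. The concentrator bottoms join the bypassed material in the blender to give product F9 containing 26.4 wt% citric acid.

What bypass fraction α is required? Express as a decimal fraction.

0.192

All 865.9×0.186 = 161.06 kg/h of citric acid reaches F9, so F9 = 161.06/0.264 = 610.07 kg/h and vapour = 255.83 kg/h.
The evaporator receives (1−α)·865.9 of feed at 0.814 water and removes 0.449 of that water:
0.449×0.814×(1−α)×865.9 = 255.83
(1−α) = 255.83/316.47 = 0.8084;  α = 0.1916.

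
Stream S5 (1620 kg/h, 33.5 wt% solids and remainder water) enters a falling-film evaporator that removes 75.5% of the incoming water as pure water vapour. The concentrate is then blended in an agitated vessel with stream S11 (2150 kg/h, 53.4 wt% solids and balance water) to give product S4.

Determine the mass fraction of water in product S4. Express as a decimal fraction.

Vapour removed = 0.755×0.665×1620 = 813.36 kg/h; concentrate = 806.64 kg/h.
water reaching the mixer = 263.94 (from concentrate) + 2150×0.466 = 1265.8 kg/h.
Product flow = 806.64 + 2150 = 2956.6 kg/h; water fraction = 0.428.

0.428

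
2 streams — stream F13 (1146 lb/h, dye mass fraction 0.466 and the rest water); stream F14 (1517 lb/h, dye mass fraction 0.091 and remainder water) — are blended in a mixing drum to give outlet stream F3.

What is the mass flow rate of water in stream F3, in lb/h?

1991 lb/h

water out = water in = 1146×0.534 + 1517×0.909 = 1990.9 lb/h.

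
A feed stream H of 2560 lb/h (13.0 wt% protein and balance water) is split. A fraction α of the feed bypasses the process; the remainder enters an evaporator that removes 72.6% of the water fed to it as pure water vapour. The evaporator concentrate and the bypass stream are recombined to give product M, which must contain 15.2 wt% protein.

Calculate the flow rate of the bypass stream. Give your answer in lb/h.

All 2560×0.130 = 332.8 lb/h of protein reaches M, so M = 332.8/0.152 = 2189.5 lb/h and vapour = 370.53 lb/h.
The evaporator receives (1−α)·2560 of feed at 0.870 water and removes 0.726 of that water:
0.726×0.870×(1−α)×2560 = 370.53
(1−α) = 370.53/1616.9 = 0.2292;  α = 0.7708.
Bypass flow = 0.7708×2560 = 1973.4 lb/h.

1973 lb/h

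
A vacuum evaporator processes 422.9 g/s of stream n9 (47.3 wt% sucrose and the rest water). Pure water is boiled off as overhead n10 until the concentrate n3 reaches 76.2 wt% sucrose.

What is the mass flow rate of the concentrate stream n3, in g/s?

262.5 g/s

sucrose is conserved: 422.9×0.473 = 200.03 g/s all reports to the concentrate.
Concentrate = 200.03/(target fraction) = 262.51 g/s.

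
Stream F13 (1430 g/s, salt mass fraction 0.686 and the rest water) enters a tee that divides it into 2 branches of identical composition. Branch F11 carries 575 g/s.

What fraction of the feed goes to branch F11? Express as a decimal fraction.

Fraction to F11 = 575/1430 = 0.4021.

0.402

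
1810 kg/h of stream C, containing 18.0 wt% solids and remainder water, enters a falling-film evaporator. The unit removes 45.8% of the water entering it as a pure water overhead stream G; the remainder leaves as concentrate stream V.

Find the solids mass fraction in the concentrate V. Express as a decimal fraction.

0.288

solids is not removed: 1810×0.180 = 325.8 kg/h of solids enters V.
water entering = 1810×0.820 = 1484.2 kg/h; overhead removed = 0.458×1484.2 = 679.76 kg/h.
Concentrate = 1810 − 679.76 = 1130.2 kg/h.
Mass fraction = 325.8/1130.2 = 0.288.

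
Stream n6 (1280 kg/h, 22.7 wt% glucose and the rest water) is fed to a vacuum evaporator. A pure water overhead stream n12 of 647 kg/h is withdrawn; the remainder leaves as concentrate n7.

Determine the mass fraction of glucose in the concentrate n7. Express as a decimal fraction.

0.4590

glucose is not removed: 1280×0.227 = 290.56 kg/h of glucose enters n7.
Concentrate = 1280 − 647 = 633 kg/h.
Mass fraction = 290.56/633 = 0.4590.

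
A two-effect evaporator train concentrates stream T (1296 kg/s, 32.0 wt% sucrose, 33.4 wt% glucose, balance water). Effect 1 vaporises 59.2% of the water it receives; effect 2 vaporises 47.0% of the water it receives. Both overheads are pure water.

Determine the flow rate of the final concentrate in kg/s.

944.5 kg/s

water in feed = 1296×0.346 = 448.42 kg/s.
After stage 1: water left = (1−0.592)×448.42 = 182.95; stream total = 1030.5 kg/s.
After stage 2: water left = (1−0.470)×182.95 = 96.965; final concentrate = 944.55 kg/s.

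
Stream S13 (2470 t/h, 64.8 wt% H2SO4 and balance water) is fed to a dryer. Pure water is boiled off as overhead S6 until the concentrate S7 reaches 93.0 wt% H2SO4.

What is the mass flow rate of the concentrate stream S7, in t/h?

H2SO4 is conserved: 2470×0.648 = 1600.6 t/h all reports to the concentrate.
Concentrate = 1600.6/(target fraction) = 1721 t/h.

1721 t/h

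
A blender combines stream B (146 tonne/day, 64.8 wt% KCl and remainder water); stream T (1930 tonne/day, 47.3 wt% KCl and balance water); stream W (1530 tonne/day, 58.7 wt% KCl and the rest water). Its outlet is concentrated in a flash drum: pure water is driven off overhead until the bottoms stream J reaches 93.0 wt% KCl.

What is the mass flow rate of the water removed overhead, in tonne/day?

1557 tonne/day

KCl entering = 146×0.648 + 1930×0.473 + 1530×0.587 = 1905.6 tonne/day.
All KCl reports to J, so J = 1905.6/0.930 = 2049 tonne/day.
Total feed = 3606 tonne/day; overhead = 3606 − 2049 = 1557 tonne/day.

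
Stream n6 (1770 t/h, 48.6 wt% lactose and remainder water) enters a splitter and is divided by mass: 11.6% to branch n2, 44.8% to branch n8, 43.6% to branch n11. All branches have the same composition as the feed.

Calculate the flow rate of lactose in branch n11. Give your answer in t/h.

375.1 t/h

Branch n11 total = 0.436×1770 = 771.72 t/h.
lactose in n11 = 0.486×771.72 = 375.06 t/h.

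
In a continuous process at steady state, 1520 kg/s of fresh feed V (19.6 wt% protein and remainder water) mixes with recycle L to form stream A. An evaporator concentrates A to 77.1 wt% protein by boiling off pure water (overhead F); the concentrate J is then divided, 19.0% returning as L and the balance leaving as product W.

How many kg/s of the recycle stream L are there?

Overall protein balance (none leaves overhead): protein in fresh feed = protein in product, i.e. 1520×0.196 = (1−0.190)·J·0.771.
J = 297.92/(0.771×0.810) = 477.05 kg/s.
Recycle L = 0.190×477.05 = 90.639 kg/s.

90.64 kg/s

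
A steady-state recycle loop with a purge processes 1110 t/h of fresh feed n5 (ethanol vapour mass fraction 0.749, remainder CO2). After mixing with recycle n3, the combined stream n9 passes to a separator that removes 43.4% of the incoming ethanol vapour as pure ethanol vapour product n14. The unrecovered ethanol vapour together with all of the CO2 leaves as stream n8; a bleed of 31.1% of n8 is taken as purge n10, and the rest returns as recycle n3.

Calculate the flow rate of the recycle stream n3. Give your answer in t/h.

1149 t/h

CO2 enters only via n5 and leaves only via the purge: 1110×0.251 = 0.311×(CO2 in n8), and the separator passes all CO2, so CO2 in n9 = CO2 in n8 = 895.85 t/h.
ethanol vapour in n9: m_A = 1110×0.749 + (1−0.311)·(1−0.434)·m_A, so m_A = 831.39/0.6100 = 1362.9 t/h.
n8 = (1−0.434)×1362.9 + 895.85 = 1667.2 t/h.
Recycle n3 = (1−0.311)×1667.2 = 1148.7 t/h.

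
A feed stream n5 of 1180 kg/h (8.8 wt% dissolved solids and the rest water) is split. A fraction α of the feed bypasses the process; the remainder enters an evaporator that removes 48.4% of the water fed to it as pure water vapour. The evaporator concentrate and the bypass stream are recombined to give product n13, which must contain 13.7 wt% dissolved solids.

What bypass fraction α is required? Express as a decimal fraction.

All 1180×0.088 = 103.84 kg/h of dissolved solids reaches n13, so n13 = 103.84/0.137 = 757.96 kg/h and vapour = 422.04 kg/h.
The evaporator receives (1−α)·1180 of feed at 0.912 water and removes 0.484 of that water:
0.484×0.912×(1−α)×1180 = 422.04
(1−α) = 422.04/520.86 = 0.8103;  α = 0.1897.

0.190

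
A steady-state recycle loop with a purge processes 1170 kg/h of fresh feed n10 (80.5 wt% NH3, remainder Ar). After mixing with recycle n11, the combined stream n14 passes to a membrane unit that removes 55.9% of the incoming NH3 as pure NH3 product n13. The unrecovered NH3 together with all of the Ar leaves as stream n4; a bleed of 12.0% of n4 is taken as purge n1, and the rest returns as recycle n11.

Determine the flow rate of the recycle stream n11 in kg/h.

Ar enters only via n10 and leaves only via the purge: 1170×0.195 = 0.120×(Ar in n4), and the membrane unit passes all Ar, so Ar in n14 = Ar in n4 = 1901.3 kg/h.
NH3 in n14: m_A = 1170×0.805 + (1−0.120)·(1−0.559)·m_A, so m_A = 941.85/0.6119 = 1539.2 kg/h.
n4 = (1−0.559)×1539.2 + 1901.3 = 2580 kg/h.
Recycle n11 = (1−0.120)×2580 = 2270.4 kg/h.

2270 kg/h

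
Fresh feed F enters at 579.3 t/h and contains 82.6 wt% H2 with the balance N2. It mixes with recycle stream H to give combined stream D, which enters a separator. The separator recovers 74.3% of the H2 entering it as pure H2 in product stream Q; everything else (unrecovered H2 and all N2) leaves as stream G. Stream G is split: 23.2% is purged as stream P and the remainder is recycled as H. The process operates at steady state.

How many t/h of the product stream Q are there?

443 t/h

H2 in D: m_A = 579.3×0.826 + (1−0.232)·(1−0.743)·m_A, so m_A = 478.5/0.8026 = 596.17 t/h.
Product Q = 0.743×596.17 = 442.96 t/h.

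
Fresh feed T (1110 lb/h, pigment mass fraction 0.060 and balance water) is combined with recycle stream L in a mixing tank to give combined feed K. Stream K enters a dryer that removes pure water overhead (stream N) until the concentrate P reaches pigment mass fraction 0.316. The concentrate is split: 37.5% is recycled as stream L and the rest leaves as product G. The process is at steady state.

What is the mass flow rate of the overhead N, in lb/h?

Overall pigment balance (none leaves overhead): pigment in fresh feed = pigment in product, i.e. 1110×0.060 = (1−0.375)·P·0.316.
P = 66.6/(0.316×0.625) = 337.22 lb/h.
Recycle L = 0.375×337.22 = 126.46 lb/h.
Combined feed K = 1110 + 126.46 = 1236.5 lb/h.
Overhead N = K − P = 1236.5 − 337.22 = 899.24 lb/h.

899.2 lb/h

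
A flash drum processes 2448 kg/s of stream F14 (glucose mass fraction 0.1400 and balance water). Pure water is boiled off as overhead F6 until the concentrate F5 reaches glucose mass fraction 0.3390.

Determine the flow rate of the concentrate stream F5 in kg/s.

1011 kg/s

glucose is conserved: 2448×0.140 = 342.72 kg/s all reports to the concentrate.
Concentrate = 342.72/(target fraction) = 1011 kg/s.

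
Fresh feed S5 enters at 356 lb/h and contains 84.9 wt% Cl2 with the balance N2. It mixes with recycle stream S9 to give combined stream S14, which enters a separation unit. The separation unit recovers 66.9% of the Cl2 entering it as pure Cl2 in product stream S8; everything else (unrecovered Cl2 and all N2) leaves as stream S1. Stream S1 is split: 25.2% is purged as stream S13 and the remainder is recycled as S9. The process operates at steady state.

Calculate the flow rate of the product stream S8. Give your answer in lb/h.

268.7 lb/h

Cl2 in S14: m_A = 356×0.849 + (1−0.252)·(1−0.669)·m_A, so m_A = 302.24/0.7524 = 401.7 lb/h.
Product S8 = 0.669×401.7 = 268.74 lb/h.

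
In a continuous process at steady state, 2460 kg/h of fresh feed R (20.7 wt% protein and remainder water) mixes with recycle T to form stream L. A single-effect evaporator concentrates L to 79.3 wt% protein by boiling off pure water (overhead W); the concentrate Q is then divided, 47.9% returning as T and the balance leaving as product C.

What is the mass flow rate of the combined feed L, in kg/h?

3050 kg/h

Overall protein balance (none leaves overhead): protein in fresh feed = protein in product, i.e. 2460×0.207 = (1−0.479)·Q·0.793.
Q = 509.22/(0.793×0.521) = 1232.5 kg/h.
Recycle T = 0.479×1232.5 = 590.38 kg/h.
Combined feed L = 2460 + 590.38 = 3050.4 kg/h.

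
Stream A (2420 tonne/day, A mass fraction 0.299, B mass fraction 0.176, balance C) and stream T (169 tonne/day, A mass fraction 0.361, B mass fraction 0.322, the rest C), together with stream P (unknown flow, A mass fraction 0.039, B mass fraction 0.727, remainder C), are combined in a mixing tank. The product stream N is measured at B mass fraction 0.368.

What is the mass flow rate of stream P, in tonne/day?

Let P be the unknown flow. Total out = 2589 + P.
B balance: 480.34 + 0.727·P = 0.368·(2589 + P)
(0.727 − 0.368)·P = 0.368×2589 − 480.34 = 472.41
P = 472.41 / 0.359 = 1315.9 tonne/day

1316 tonne/day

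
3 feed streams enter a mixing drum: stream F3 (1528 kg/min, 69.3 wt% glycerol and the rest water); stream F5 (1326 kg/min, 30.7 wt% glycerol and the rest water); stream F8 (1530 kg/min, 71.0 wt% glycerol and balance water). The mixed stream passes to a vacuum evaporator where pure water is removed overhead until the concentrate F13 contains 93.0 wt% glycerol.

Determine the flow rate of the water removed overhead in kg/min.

glycerol entering = 1528×0.693 + 1326×0.307 + 1530×0.710 = 2552.3 kg/min.
All glycerol reports to F13, so F13 = 2552.3/0.930 = 2744.4 kg/min.
Total feed = 4384 kg/min; overhead = 4384 − 2744.4 = 1639.6 kg/min.

1640 kg/min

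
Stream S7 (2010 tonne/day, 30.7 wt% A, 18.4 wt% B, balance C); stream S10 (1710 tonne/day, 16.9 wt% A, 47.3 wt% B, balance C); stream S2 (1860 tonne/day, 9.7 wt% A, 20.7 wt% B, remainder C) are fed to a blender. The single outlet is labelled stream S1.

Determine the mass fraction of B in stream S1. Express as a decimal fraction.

Total flow out = 2010 + 1710 + 1860 = 5580 tonne/day.
B in = 2010×0.184 + 1710×0.473 + 1860×0.207 = 1563.7 tonne/day.
B mass fraction in S1 = 1563.7/5580 = 0.280.

0.280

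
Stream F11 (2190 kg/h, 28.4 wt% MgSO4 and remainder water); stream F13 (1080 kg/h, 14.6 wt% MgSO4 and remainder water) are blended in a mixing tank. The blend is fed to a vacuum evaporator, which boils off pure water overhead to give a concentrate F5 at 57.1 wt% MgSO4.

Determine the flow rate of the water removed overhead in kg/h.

MgSO4 entering = 2190×0.284 + 1080×0.146 = 779.64 kg/h.
All MgSO4 reports to F5, so F5 = 779.64/0.571 = 1365.4 kg/h.
Total feed = 3270 kg/h; overhead = 3270 − 1365.4 = 1904.6 kg/h.

1905 kg/h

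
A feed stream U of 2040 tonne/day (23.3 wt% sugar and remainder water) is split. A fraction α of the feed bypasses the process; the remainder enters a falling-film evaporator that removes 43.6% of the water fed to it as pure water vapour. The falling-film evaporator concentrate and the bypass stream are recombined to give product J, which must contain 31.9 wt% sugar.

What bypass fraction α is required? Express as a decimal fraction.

All 2040×0.233 = 475.32 tonne/day of sugar reaches J, so J = 475.32/0.319 = 1490 tonne/day and vapour = 549.97 tonne/day.
The evaporator receives (1−α)·2040 of feed at 0.767 water and removes 0.436 of that water:
0.436×0.767×(1−α)×2040 = 549.97
(1−α) = 549.97/682.2 = 0.8062;  α = 0.1938.

0.194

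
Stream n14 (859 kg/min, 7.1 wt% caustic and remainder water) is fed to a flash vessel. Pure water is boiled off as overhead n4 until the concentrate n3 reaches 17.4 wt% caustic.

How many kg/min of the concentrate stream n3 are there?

350.5 kg/min

caustic is conserved: 859×0.071 = 60.989 kg/min all reports to the concentrate.
Concentrate = 60.989/(target fraction) = 350.51 kg/min.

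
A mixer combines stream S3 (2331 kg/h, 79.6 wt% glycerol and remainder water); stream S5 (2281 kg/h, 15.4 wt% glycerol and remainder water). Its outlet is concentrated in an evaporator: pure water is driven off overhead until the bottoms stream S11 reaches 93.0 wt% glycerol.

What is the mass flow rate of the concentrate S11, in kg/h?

glycerol entering = 2331×0.796 + 2281×0.154 = 2206.8 kg/h.
All glycerol reports to S11, so S11 = 2206.8/0.930 = 2372.8 kg/h.

2373 kg/h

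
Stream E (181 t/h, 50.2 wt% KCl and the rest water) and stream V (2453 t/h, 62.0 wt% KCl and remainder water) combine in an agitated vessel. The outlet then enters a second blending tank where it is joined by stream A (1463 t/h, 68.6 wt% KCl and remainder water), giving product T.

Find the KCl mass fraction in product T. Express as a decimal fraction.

Overall, product flow = 4097 t/h.
KCl in = 181×0.502 + 2453×0.620 + 1463×0.686 = 2615.3 t/h.
KCl fraction in T = 0.638.

0.638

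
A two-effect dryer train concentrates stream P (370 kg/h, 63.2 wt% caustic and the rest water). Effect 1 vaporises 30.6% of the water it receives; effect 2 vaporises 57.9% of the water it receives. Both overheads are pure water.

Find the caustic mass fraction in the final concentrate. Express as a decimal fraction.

0.855

water in feed = 370×0.368 = 136.16 kg/h.
After stage 1: water left = (1−0.306)×136.16 = 94.495; stream total = 328.34 kg/h.
After stage 2: water left = (1−0.579)×94.495 = 39.782; final concentrate = 273.62 kg/h.
caustic fraction = 233.84/273.62 = 0.855.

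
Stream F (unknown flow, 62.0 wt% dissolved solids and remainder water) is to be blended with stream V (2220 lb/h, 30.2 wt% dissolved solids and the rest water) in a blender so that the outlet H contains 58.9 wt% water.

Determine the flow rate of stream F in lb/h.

1158 lb/h

Let F be the unknown flow. Total out = 2220 + F.
water balance: 1549.6 + 0.380·F = 0.589·(2220 + F)
(0.380 − 0.589)·F = 0.589×2220 − 1549.6 = -241.98
F = -241.98 / -0.209 = 1157.8 lb/h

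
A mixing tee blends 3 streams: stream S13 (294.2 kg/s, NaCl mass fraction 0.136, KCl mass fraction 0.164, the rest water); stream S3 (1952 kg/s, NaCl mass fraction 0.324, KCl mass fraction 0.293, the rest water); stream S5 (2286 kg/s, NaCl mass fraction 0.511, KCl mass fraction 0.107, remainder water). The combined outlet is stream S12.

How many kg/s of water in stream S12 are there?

1827 kg/s

water out = water in = 294.2×0.700 + 1952×0.383 + 2286×0.382 = 1826.8 kg/s.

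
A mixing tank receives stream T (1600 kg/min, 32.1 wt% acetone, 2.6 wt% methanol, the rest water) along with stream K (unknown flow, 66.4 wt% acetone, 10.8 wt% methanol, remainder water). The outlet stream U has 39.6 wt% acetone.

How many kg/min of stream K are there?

447.8 kg/min

Let K be the unknown flow. Total out = 1600 + K.
acetone balance: 513.6 + 0.664·K = 0.396·(1600 + K)
(0.664 − 0.396)·K = 0.396×1600 − 513.6 = 120
K = 120 / 0.268 = 447.76 kg/min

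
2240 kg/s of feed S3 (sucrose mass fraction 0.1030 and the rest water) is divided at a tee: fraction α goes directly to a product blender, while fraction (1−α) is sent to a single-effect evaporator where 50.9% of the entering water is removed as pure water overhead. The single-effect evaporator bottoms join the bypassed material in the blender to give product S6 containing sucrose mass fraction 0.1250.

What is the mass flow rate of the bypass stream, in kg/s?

All 2240×0.103 = 230.72 kg/s of sucrose reaches S6, so S6 = 230.72/0.125 = 1845.8 kg/s and vapour = 394.24 kg/s.
The evaporator receives (1−α)·2240 of feed at 0.897 water and removes 0.509 of that water:
0.509×0.897×(1−α)×2240 = 394.24
(1−α) = 394.24/1022.7 = 0.3855;  α = 0.6145.
Bypass flow = 0.6145×2240 = 1376.5 kg/s.

1377 kg/s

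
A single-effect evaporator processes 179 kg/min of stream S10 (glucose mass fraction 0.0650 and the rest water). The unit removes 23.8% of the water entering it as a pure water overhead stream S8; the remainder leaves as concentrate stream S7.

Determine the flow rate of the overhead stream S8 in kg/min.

water entering = 179×0.935 = 167.37 kg/min; overhead removed = 0.238×167.37 = 39.833 kg/min.

39.83 kg/min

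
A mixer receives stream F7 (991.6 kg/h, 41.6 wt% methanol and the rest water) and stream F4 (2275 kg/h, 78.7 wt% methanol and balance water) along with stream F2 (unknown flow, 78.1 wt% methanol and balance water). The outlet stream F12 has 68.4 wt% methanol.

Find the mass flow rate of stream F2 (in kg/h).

324 kg/h

Let F2 be the unknown flow. Total out = 3266.6 + F2.
methanol balance: 2202.9 + 0.781·F2 = 0.684·(3266.6 + F2)
(0.781 − 0.684)·F2 = 0.684×3266.6 − 2202.9 = 31.424
F2 = 31.424 / 0.097 = 323.96 kg/h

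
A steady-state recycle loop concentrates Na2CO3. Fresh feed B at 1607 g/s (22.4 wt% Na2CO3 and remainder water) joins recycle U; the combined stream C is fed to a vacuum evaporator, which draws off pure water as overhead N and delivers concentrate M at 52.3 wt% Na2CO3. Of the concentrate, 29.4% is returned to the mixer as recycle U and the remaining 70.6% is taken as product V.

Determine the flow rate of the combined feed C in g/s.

1894 g/s

Overall Na2CO3 balance (none leaves overhead): Na2CO3 in fresh feed = Na2CO3 in product, i.e. 1607×0.224 = (1−0.294)·M·0.523.
M = 359.97/(0.523×0.706) = 974.89 g/s.
Recycle U = 0.294×974.89 = 286.62 g/s.
Combined feed C = 1607 + 286.62 = 1893.6 g/s.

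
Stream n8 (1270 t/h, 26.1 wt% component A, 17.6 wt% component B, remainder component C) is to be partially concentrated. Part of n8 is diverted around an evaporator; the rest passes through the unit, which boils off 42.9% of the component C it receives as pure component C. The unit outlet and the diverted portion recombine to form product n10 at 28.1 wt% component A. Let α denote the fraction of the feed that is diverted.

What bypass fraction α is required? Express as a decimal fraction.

0.705

All 1270×0.261 = 331.47 t/h of component A reaches n10, so n10 = 331.47/0.281 = 1179.6 t/h and vapour = 90.391 t/h.
The evaporator receives (1−α)·1270 of feed at 0.563 component C and removes 0.429 of that component C:
0.429×0.563×(1−α)×1270 = 90.391
(1−α) = 90.391/306.74 = 0.2947;  α = 0.7053.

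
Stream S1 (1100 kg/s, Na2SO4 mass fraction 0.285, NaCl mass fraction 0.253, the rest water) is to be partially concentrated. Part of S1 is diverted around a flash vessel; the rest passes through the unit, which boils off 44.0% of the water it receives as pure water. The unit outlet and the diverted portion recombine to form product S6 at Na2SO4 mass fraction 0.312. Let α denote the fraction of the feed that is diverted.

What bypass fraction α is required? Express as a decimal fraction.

0.574

All 1100×0.285 = 313.5 kg/s of Na2SO4 reaches S6, so S6 = 313.5/0.312 = 1004.8 kg/s and vapour = 95.192 kg/s.
The evaporator receives (1−α)·1100 of feed at 0.462 water and removes 0.440 of that water:
0.440×0.462×(1−α)×1100 = 95.192
(1−α) = 95.192/223.61 = 0.4257;  α = 0.5743.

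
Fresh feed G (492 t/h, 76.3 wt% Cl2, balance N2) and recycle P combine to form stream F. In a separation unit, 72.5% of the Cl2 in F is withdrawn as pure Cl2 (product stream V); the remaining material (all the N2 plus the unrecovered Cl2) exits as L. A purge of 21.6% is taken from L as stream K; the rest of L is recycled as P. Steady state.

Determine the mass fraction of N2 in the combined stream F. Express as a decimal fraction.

0.530

N2 enters only via G and leaves only via the purge: 492×0.237 = 0.216×(N2 in L), and the separation unit passes all N2, so N2 in F = N2 in L = 539.83 t/h.
Cl2 in F: m_A = 492×0.763 + (1−0.216)·(1−0.725)·m_A, so m_A = 375.4/0.7844 = 478.58 t/h.
F = 478.58 + 539.83 = 1018.4 t/h.
N2 fraction in F = 539.83/1018.4 = 0.530.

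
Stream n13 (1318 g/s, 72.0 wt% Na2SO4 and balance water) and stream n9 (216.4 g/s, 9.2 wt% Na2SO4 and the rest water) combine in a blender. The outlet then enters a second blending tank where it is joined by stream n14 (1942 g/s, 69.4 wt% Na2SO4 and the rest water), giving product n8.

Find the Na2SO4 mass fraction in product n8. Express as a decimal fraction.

Overall, product flow = 3476.4 g/s.
Na2SO4 in = 1318×0.720 + 216.4×0.092 + 1942×0.694 = 2316.6 g/s.
Na2SO4 fraction in n8 = 0.666.

0.666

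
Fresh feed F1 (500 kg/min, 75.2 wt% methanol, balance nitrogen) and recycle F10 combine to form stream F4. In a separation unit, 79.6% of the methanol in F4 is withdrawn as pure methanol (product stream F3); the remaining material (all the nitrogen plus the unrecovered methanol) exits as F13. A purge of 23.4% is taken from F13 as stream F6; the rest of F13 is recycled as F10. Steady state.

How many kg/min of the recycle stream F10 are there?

nitrogen enters only via F1 and leaves only via the purge: 500×0.248 = 0.234×(nitrogen in F13), and the separation unit passes all nitrogen, so nitrogen in F4 = nitrogen in F13 = 529.91 kg/min.
methanol in F4: m_A = 500×0.752 + (1−0.234)·(1−0.796)·m_A, so m_A = 376/0.8437 = 445.64 kg/min.
F13 = (1−0.796)×445.64 + 529.91 = 620.82 kg/min.
Recycle F10 = (1−0.234)×620.82 = 475.55 kg/min.

475.6 kg/min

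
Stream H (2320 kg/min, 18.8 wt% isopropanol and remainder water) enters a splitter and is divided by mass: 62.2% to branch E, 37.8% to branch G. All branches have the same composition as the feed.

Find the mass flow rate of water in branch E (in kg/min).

1172 kg/min

Branch E total = 0.622×2320 = 1443 kg/min.
water in E = 0.812×1443 = 1171.7 kg/min.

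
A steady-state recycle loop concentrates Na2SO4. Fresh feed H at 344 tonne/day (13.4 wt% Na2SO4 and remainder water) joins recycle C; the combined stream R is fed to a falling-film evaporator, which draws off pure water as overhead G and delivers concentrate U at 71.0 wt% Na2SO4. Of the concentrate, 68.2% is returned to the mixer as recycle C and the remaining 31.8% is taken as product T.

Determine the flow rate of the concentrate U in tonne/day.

204.2 tonne/day

Overall Na2SO4 balance (none leaves overhead): Na2SO4 in fresh feed = Na2SO4 in product, i.e. 344×0.134 = (1−0.682)·U·0.710.
U = 46.096/(0.710×0.318) = 204.16 tonne/day.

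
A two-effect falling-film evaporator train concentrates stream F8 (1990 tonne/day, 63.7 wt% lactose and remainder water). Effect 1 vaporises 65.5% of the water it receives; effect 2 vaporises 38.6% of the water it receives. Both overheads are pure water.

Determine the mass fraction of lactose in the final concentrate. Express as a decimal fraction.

0.892

water in feed = 1990×0.363 = 722.37 tonne/day.
After stage 1: water left = (1−0.655)×722.37 = 249.22; stream total = 1516.8 tonne/day.
After stage 2: water left = (1−0.386)×249.22 = 153.02; final concentrate = 1420.6 tonne/day.
lactose fraction = 1267.6/1420.6 = 0.892.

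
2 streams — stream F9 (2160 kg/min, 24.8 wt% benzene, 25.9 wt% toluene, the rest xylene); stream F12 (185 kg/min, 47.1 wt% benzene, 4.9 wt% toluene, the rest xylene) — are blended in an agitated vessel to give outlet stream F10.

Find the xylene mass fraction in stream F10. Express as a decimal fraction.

Total flow out = 2160 + 185 = 2345 kg/min.
xylene in = 2160×0.493 + 185×0.480 = 1153.7 kg/min.
xylene mass fraction in F10 = 1153.7/2345 = 0.4920.

0.4920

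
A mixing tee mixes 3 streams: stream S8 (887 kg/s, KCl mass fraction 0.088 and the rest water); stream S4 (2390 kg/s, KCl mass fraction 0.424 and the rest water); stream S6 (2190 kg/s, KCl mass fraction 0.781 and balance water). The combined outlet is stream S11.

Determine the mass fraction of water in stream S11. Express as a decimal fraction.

Total flow out = 887 + 2390 + 2190 = 5467 kg/s.
water in = 887×0.912 + 2390×0.576 + 2190×0.219 = 2665.2 kg/s.
water mass fraction in S11 = 2665.2/5467 = 0.488.

0.488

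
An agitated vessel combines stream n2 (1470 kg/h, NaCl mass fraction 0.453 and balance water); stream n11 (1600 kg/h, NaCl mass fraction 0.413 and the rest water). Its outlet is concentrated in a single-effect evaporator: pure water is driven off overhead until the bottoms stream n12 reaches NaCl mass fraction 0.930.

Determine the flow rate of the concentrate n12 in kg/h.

NaCl entering = 1470×0.453 + 1600×0.413 = 1326.7 kg/h.
All NaCl reports to n12, so n12 = 1326.7/0.930 = 1426.6 kg/h.

1427 kg/h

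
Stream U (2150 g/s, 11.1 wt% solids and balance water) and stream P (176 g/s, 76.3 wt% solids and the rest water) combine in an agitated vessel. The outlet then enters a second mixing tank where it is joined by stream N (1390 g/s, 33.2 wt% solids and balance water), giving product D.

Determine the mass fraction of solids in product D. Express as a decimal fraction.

Overall, product flow = 3716 g/s.
solids in = 2150×0.111 + 176×0.763 + 1390×0.332 = 834.42 g/s.
solids fraction in D = 0.225.

0.225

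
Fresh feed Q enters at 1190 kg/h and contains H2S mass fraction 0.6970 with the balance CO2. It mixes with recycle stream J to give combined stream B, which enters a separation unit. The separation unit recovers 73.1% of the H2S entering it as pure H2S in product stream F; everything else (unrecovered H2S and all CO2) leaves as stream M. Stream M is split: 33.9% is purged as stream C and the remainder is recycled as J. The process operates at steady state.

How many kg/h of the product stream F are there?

737.4 kg/h

H2S in B: m_A = 1190×0.697 + (1−0.339)·(1−0.731)·m_A, so m_A = 829.43/0.8222 = 1008.8 kg/h.
Product F = 0.731×1008.8 = 737.44 kg/h.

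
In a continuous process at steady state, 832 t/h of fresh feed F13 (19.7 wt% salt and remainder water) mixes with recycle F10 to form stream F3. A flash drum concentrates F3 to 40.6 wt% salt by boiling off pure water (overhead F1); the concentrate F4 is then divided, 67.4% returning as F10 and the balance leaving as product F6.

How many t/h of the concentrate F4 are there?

1238 t/h

Overall salt balance (none leaves overhead): salt in fresh feed = salt in product, i.e. 832×0.197 = (1−0.674)·F4·0.406.
F4 = 163.9/(0.406×0.326) = 1238.4 t/h.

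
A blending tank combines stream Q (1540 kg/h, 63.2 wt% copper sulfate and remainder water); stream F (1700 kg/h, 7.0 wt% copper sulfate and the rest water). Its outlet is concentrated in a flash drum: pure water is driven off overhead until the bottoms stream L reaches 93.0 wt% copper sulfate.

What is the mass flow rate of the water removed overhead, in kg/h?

copper sulfate entering = 1540×0.632 + 1700×0.070 = 1092.3 kg/h.
All copper sulfate reports to L, so L = 1092.3/0.930 = 1174.5 kg/h.
Total feed = 3240 kg/h; overhead = 3240 − 1174.5 = 2065.5 kg/h.

2066 kg/h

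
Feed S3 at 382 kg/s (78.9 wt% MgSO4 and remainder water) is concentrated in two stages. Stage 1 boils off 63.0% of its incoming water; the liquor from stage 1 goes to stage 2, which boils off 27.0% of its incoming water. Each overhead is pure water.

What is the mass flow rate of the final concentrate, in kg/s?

water in feed = 382×0.211 = 80.602 kg/s.
After stage 1: water left = (1−0.630)×80.602 = 29.823; stream total = 331.22 kg/s.
After stage 2: water left = (1−0.270)×29.823 = 21.771; final concentrate = 323.17 kg/s.

323.2 kg/s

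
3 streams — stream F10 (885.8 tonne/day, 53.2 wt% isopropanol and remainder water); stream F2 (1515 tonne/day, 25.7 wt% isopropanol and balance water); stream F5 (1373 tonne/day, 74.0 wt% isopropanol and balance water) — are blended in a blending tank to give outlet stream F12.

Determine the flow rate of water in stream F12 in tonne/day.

1897 tonne/day

water out = water in = 885.8×0.468 + 1515×0.743 + 1373×0.260 = 1897.2 tonne/day.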